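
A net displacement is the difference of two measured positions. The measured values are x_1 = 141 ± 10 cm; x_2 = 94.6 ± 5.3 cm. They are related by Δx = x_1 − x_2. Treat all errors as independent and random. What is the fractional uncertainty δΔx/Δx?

0.244

Each term contributes (cᵢ δxᵢ)² to (δΔx)²:
  (δx_1)² = 100;  (δx_2)² = 28.1
δΔx = √(128) = 11.3 cm
Δx = 46.4 cm, so δΔx/Δx = 11.3/46.4 = 0.244.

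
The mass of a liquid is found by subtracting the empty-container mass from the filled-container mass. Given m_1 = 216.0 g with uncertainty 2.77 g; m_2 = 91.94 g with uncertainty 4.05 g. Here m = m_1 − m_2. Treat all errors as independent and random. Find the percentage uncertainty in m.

3.96%

Each term contributes (cᵢ δxᵢ)² to (δm)²:
  (δm_1)² = 7.67;  (δm_2)² = 16.4
δm = √(24.1) = 4.91 g
m = 124.1 g, so δm/m = 4.91/124.1 = 0.0396.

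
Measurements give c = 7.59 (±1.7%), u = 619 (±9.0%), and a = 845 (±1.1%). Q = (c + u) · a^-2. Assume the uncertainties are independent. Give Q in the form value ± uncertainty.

(8.78 ± 0.804) × 10^-4

Let w = c + u = 627. δw = √(δc² + δu²) = √(0.0166 + 3100) = 55.7, so δw/w = 0.0889.
Q is then a monomial in w, a:
δQ/Q = √((δw/w)² + (-2·δa/a)²) = √(0.00790 + 0.000484) = 0.0916
Q = 0.000878, so δQ = 0.0916 × 0.000878 = 8.04e-05.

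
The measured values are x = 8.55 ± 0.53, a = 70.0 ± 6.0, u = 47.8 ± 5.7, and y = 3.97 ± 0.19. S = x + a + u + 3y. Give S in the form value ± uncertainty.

Each term contributes (cᵢ δxᵢ)² to (δS)²:
  (δx)² = 0.281;  (δa)² = 36.0;  (δu)² = 32.5;  (3·δy)² = 0.325
δS = √(69.1) = 8.31
S = 138.

138 ± 8.31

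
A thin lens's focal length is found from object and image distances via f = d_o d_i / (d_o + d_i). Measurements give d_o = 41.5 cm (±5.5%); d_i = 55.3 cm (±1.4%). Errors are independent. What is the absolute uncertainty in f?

∂f/∂d_o = (d_i/(d_o+d_i))² = 0.326;  ∂f/∂d_i = (d_o/(d_o+d_i))² = 0.184
δf = √((∂f/∂d_o · δd_o)² + (∂f/∂d_i · δd_i)²) = √(0.555 + 0.0202) = 0.758 cm

0.758 cm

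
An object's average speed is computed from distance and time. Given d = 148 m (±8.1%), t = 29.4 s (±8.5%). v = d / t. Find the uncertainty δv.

Each factor contributes (exponent × relative error)² to (δv/v)²:
  (1·δd/d)² = (1×0.0810)² = 0.00656;  (-1·δt/t)² = (-1×0.0850)² = 0.00723
δv/v = √(0.0138) = 0.117
v = 5.03 m/s, so δv = 0.117 × 5.03 = 0.591 m/s.

0.591 m/s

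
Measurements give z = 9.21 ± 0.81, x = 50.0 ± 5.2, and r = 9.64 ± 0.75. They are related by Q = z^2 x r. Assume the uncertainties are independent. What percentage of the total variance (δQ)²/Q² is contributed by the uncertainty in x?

(δQ/Q)² = (2·δz/z)² + (1·δx/x)² + (1·δr/r)²
  z term: (2×0.0879)² = 0.0309
  x term: (1×0.104)² = 0.0108
  r term: (1×0.0778)² = 0.00605
Total = 0.0478. Share from x = 0.0108/0.0478 = 0.226.

22.6%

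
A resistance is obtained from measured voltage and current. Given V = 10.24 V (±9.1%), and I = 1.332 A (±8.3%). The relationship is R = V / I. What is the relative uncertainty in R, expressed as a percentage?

12.3%

R is a product of powers, so relative uncertainties combine in quadrature:
  (1·δV/V)² = (1×0.0910)² = 0.00828;  (-1·δI/I)² = (-1×0.0830)² = 0.00689
δR/R = √(0.0152) = 0.123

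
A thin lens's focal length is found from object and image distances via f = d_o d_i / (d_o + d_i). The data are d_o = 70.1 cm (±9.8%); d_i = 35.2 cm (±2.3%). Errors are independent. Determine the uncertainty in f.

0.847 cm

∂f/∂d_o = (d_i/(d_o+d_i))² = 0.112;  ∂f/∂d_i = (d_o/(d_o+d_i))² = 0.443
δf = √((∂f/∂d_o · δd_o)² + (∂f/∂d_i · δd_i)²) = √(0.589 + 0.129) = 0.847 cm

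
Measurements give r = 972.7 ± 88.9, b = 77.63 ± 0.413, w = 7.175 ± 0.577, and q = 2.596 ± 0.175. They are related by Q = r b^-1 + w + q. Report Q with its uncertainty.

22.30 ± 1.30

Let p = r·b^-1 = 12.53. δp/p = √((1·δr/r)² + (-1·δb/b)²) = √(0.00835 + 2.83e-05) = 0.0915, so δp = 1.15.
Q = p + w + q: δQ = √(δp² + δw² + δq²) = √(1.32 + 0.333 + 0.0306) = 1.30
Q = 22.30.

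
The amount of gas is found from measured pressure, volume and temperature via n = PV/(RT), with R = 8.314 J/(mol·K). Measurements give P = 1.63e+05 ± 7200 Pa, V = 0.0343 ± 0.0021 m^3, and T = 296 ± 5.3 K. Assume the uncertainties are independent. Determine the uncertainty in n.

0.176 mol

n is a product of powers, so relative uncertainties combine in quadrature:
  (1·δP/P)² = (1×0.0442)² = 0.00195;  (1·δV/V)² = (1×0.0612)² = 0.00375;  (-1·δT/T)² = (-1×0.0179)² = 0.000321
δn/n = √(0.00602) = 0.0776
n = 2.27 mol, so δn = 0.0776 × 2.27 = 0.176 mol.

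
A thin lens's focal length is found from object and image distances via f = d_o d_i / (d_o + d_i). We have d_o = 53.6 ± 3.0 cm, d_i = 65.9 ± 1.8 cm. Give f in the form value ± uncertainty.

29.6 ± 0.982 cm

∂f/∂d_o = (d_i/(d_o+d_i))² = 0.304;  ∂f/∂d_i = (d_o/(d_o+d_i))² = 0.201
δf = √((∂f/∂d_o · δd_o)² + (∂f/∂d_i · δd_i)²) = √(0.832 + 0.131) = 0.982 cm
f = 29.6 cm.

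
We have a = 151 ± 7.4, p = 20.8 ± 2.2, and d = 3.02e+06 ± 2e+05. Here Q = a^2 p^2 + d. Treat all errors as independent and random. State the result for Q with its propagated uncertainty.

Let w = a^2·p^2 = 9.86e+06. δw/w = √((2·δa/a)² + (2·δp/p)²) = √(0.00961 + 0.0447) = 0.233, so δw = 2.3e+06.
Q = w + d: δQ = √(δw² + δd²) = √(5.29e+12 + 4e+10) = 2.31e+06
Q = 1.29e+07.

(1.29 ± 0.231) × 10^7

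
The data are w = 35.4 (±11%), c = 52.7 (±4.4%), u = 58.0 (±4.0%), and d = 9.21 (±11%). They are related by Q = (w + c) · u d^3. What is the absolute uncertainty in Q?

1.34e+06

Let h = w + c = 88.1. δh = √(δw² + δc²) = √(15.2 + 5.38) = 4.53, so δh/h = 0.0514.
Q is then a monomial in h, u, d:
δQ/Q = √((δh/h)² + (1·δu/u)² + (3·δd/d)²) = √(0.00265 + 0.00160 + 0.109) = 0.336
Q = 3.99e+06, so δQ = 0.336 × 3.99e+06 = 1.34e+06.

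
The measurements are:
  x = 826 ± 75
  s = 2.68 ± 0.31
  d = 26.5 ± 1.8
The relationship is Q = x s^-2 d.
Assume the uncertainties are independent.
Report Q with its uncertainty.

Each factor contributes (exponent × relative error)² to (δQ/Q)²:
  (1·δx/x)² = (1×0.0908)² = 0.00824;  (-2·δs/s)² = (-2×0.116)² = 0.0535;  (1·δd/d)² = (1×0.0679)² = 0.00461
δQ/Q = √(0.0664) = 0.258
Q = 3050, so δQ = 0.258 × 3050 = 785.

3050 ± 785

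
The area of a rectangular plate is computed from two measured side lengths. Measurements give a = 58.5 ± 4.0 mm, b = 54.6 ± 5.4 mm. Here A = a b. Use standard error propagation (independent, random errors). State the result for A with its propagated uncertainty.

3190 ± 384 mm^2

A is a product of powers, so relative uncertainties combine in quadrature:
  (1·δa/a)² = (1×0.0684)² = 0.00468;  (1·δb/b)² = (1×0.0989)² = 0.00978
δA/A = √(0.0145) = 0.120
A = 3190 mm^2, so δA = 0.120 × 3190 = 384 mm^2.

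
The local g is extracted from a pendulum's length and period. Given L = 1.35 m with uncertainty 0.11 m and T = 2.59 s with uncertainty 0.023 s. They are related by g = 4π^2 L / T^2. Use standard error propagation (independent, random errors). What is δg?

Since g is a product/quotient, work with relative uncertainties:
  (1·δL/L)² = (1×0.0815)² = 0.00664;  (-2·δT/T)² = (-2×0.00888)² = 0.000315
δg/g = √(0.00695) = 0.0834
g = 7.95 m/s^2, so δg = 0.0834 × 7.95 = 0.663 m/s^2.

0.663 m/s^2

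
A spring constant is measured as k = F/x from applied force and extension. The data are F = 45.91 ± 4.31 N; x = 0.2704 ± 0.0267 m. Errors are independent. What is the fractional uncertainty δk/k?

0.136

For a monomial k ∝ F, x^-1, fractional errors add in quadrature:
  (1·δF/F)² = (1×0.0939)² = 0.00881;  (-1·δx/x)² = (-1×0.0987)² = 0.00975
δk/k = √(0.0186) = 0.136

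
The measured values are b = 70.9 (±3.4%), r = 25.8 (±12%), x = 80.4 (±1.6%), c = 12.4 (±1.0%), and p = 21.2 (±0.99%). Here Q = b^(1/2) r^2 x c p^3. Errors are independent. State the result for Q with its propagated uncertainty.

Each factor contributes (exponent × relative error)² to (δQ/Q)²:
  (½·δb/b)² = (0.5×0.0340)² = 0.000289;  (2·δr/r)² = (2×0.120)² = 0.0576;  (1·δx/x)² = (1×0.0160)² = 0.000256;  (1·δc/c)² = (1×0.0100)² = 0.000100;  (3·δp/p)² = (3×0.00990)² = 0.000882
δQ/Q = √(0.0591) = 0.243
Q = 5.32e+10, so δQ = 0.243 × 5.32e+10 = 1.29e+10.

(5.32 ± 1.29) × 10^10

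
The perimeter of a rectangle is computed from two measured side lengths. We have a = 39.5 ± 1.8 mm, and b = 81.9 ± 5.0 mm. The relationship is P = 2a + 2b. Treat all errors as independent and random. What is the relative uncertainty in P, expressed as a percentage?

Sums and differences: (δP)² = Σ (cᵢ δxᵢ)².
  (2·δa)² = 13.0;  (2·δb)² = 100
δP = √(113) = 10.6 mm
P = 243 mm, so δP/P = 10.6/243 = 0.0438.

4.38%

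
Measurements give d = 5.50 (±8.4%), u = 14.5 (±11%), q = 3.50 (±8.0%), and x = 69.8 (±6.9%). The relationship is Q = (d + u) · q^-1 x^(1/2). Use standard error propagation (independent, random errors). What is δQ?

Let w = d + u = 20.0. δw = √(δd² + δu²) = √(0.213 + 2.54) = 1.66, so δw/w = 0.0830.
Q is then a monomial in w, q, x:
δQ/Q = √((δw/w)² + (-1·δq/q)² + (½·δx/x)²) = √(0.00689 + 0.00640 + 0.00119) = 0.120
Q = 47.7, so δQ = 0.120 × 47.7 = 5.75.

5.75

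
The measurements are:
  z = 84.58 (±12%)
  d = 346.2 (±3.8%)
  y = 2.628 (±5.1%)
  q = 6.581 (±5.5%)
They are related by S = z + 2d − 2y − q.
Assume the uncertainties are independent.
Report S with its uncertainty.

765.1 ± 28.2

Sums and differences: (δS)² = Σ (cᵢ δxᵢ)².
  (δz)² = 103;  (2·δd)² = 692;  (2·δy)² = 0.0719;  (δq)² = 0.131
δS = √(795) = 28.2
S = 765.1.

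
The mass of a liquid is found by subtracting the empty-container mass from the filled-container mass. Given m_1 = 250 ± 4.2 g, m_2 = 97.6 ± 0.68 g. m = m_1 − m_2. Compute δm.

4.25 g

Each term contributes (cᵢ δxᵢ)² to (δm)²:
  (δm_1)² = 17.6;  (δm_2)² = 0.462
δm = √(18.1) = 4.25 g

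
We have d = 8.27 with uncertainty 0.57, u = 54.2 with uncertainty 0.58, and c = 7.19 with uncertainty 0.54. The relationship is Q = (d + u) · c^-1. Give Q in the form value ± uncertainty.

Let w = d + u = 62.5. δw = √(δd² + δu²) = √(0.325 + 0.336) = 0.813, so δw/w = 0.0130.
Q is then a monomial in w, c:
δQ/Q = √((δw/w)² + (-1·δc/c)²) = √(0.000169 + 0.00564) = 0.0762
Q = 8.69, so δQ = 0.0762 × 8.69 = 0.662.

8.69 ± 0.662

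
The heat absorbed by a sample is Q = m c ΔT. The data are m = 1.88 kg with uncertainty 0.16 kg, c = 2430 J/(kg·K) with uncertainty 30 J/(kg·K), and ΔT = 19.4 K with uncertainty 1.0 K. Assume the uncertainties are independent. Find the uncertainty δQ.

For a monomial Q ∝ m, c, ΔT, fractional errors add in quadrature:
  (1·δm/m)² = (1×0.0851)² = 0.00724;  (1·δc/c)² = (1×0.0123)² = 0.000152;  (1·δΔT/ΔT)² = (1×0.0515)² = 0.00266
δQ/Q = √(0.0101) = 0.100
Q = 88600 J, so δQ = 0.100 × 88600 = 8890 J.

8890 J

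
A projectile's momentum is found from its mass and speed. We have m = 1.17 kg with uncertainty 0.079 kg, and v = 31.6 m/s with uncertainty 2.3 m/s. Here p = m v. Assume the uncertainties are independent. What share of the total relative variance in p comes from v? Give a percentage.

53.7%

(δp/p)² = (1·δm/m)² + (1·δv/v)²
  m term: (1×0.0675)² = 0.00456
  v term: (1×0.0728)² = 0.00530
Total = 0.00986. Share from v = 0.00530/0.00986 = 0.537.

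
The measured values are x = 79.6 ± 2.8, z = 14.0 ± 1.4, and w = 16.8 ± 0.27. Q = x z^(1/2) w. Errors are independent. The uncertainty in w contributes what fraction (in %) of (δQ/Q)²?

(δQ/Q)² = (1·δx/x)² + (½·δz/z)² + (1·δw/w)²
  x term: (1×0.0352)² = 0.00124
  z term: (0.5×0.100)² = 0.00250
  w term: (1×0.0161)² = 0.000258
Total = 0.00400. Share from w = 0.000258/0.00400 = 0.0646.

6.46%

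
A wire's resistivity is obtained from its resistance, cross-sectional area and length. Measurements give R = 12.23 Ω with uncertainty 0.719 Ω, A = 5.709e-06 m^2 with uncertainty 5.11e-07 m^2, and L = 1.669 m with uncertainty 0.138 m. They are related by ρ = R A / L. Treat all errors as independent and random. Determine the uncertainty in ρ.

5.66e-06 Ω·m

Each factor contributes (exponent × relative error)² to (δρ/ρ)²:
  (1·δR/R)² = (1×0.0588)² = 0.00346;  (1·δA/A)² = (1×0.0895)² = 0.00801;  (-1·δL/L)² = (-1×0.0827)² = 0.00684
δρ/ρ = √(0.0183) = 0.135
ρ = 4.183e-05 Ω·m, so δρ = 0.135 × 4.183e-05 = 5.66e-06 Ω·m.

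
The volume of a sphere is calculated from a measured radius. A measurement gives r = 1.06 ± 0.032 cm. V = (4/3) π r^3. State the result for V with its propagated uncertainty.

4.99 ± 0.452 cm^3

Each factor contributes (exponent × relative error)² to (δV/V)²:
  (3·δr/r)² = (3×0.0302)² = 0.00820
δV/V = √(0.00820) = 0.0906
V = 4.99 cm^3, so δV = 0.0906 × 4.99 = 0.452 cm^3.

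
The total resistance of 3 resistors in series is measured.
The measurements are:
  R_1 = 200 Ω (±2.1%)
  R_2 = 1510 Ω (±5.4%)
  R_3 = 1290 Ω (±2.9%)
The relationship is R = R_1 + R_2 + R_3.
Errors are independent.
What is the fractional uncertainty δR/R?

0.0299

Each term contributes (cᵢ δxᵢ)² to (δR)²:
  (δR_1)² = 17.6;  (δR_2)² = 6650;  (δR_3)² = 1400
δR = √(8070) = 89.8 Ω
R = 3000 Ω, so δR/R = 89.8/3000 = 0.0299.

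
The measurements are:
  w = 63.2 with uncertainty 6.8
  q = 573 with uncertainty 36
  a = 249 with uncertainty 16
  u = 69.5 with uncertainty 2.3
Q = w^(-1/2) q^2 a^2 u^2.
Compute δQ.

For a monomial Q ∝ w^(-1/2), q^2, a^2, u^2, fractional errors add in quadrature:
  (−½·δw/w)² = (-0.5×0.108)² = 0.00289;  (2·δq/q)² = (2×0.0628)² = 0.0158;  (2·δa/a)² = (2×0.0643)² = 0.0165;  (2·δu/u)² = (2×0.0331)² = 0.00438
δQ/Q = √(0.0396) = 0.199
Q = 1.24e+13, so δQ = 0.199 × 1.24e+13 = 2.46e+12.

2.46e+12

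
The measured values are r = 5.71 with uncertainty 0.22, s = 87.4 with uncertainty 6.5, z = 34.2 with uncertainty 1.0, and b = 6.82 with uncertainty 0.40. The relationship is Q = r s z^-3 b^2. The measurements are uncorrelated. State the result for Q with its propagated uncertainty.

Since Q is a product/quotient, work with relative uncertainties:
  (1·δr/r)² = (1×0.0385)² = 0.00148;  (1·δs/s)² = (1×0.0744)² = 0.00553;  (-3·δz/z)² = (-3×0.0292)² = 0.00769;  (2·δb/b)² = (2×0.0587)² = 0.0138
δQ/Q = √(0.0285) = 0.169
Q = 0.580, so δQ = 0.169 × 0.580 = 0.0979.

0.580 ± 0.0979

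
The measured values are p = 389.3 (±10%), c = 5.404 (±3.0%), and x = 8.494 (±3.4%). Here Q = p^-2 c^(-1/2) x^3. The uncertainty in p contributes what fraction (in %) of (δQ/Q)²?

(δQ/Q)² = (-2·δp/p)² + (−½·δc/c)² + (3·δx/x)²
  p term: (-2×0.100)² = 0.0400
  c term: (-0.5×0.0300)² = 0.000225
  x term: (3×0.0340)² = 0.0104
Total = 0.0506. Share from p = 0.0400/0.0506 = 0.790.

79.0%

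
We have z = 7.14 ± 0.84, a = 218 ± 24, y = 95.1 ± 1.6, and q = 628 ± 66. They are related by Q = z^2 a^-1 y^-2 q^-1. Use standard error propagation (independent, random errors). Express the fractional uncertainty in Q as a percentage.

28.2%

Q is a product of powers, so relative uncertainties combine in quadrature:
  (2·δz/z)² = (2×0.118)² = 0.0554;  (-1·δa/a)² = (-1×0.110)² = 0.0121;  (-2·δy/y)² = (-2×0.0168)² = 0.00113;  (-1·δq/q)² = (-1×0.105)² = 0.0110
δQ/Q = √(0.0797) = 0.282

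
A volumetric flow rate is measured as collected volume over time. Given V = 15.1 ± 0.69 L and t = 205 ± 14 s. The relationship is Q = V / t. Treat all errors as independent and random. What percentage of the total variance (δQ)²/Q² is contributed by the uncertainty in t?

(δQ/Q)² = (1·δV/V)² + (-1·δt/t)²
  V term: (1×0.0457)² = 0.00209
  t term: (-1×0.0683)² = 0.00466
Total = 0.00675. Share from t = 0.00466/0.00675 = 0.691.

69.1%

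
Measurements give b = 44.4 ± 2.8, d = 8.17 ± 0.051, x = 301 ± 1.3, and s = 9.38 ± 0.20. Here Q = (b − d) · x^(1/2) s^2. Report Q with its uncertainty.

55300 ± 4880

Let u = b − d = 36.2. δu = √(δb² + δd²) = √(7.84 + 0.00260) = 2.80, so δu/u = 0.0773.
Q is then a monomial in u, x, s:
δQ/Q = √((δu/u)² + (½·δx/x)² + (2·δs/s)²) = √(0.00597 + 4.66e-06 + 0.00182) = 0.0883
Q = 55300, so δQ = 0.0883 × 55300 = 4880.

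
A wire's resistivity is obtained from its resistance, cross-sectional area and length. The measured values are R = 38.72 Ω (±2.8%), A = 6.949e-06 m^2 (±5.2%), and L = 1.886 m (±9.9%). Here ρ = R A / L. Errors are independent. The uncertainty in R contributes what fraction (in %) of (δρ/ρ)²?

(δρ/ρ)² = (1·δR/R)² + (1·δA/A)² + (-1·δL/L)²
  R term: (1×0.0280)² = 0.000784
  A term: (1×0.0520)² = 0.00270
  L term: (-1×0.0990)² = 0.00980
Total = 0.0133. Share from R = 0.000784/0.0133 = 0.0590.

5.90%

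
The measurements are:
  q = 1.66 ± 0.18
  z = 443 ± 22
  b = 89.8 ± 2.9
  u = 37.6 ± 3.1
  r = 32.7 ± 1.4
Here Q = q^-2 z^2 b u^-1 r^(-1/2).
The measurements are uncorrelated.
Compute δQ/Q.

0.255

Since Q is a product/quotient, work with relative uncertainties:
  (-2·δq/q)² = (-2×0.108)² = 0.0470;  (2·δz/z)² = (2×0.0497)² = 0.00987;  (1·δb/b)² = (1×0.0323)² = 0.00104;  (-1·δu/u)² = (-1×0.0824)² = 0.00680;  (−½·δr/r)² = (-0.5×0.0428)² = 0.000458
δQ/Q = √(0.0652) = 0.255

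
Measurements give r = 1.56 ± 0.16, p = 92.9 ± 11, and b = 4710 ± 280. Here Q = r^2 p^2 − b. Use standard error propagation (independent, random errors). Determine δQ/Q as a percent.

40.4%

Let w = r^2·p^2 = 21000. δw/w = √((2·δr/r)² + (2·δp/p)²) = √(0.0421 + 0.0561) = 0.313, so δw = 6580.
Q = w − b: δQ = √(δw² + δb²) = √(4.33e+07 + 78400) = 6590
Q = 16300, so δQ/Q = 6590/16300 = 0.404.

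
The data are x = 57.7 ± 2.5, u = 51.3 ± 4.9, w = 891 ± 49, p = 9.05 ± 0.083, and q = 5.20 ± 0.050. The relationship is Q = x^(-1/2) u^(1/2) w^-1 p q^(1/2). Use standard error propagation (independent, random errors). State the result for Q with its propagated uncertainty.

0.0218 ± 0.00167

Q is a product of powers, so relative uncertainties combine in quadrature:
  (−½·δx/x)² = (-0.5×0.0433)² = 0.000469;  (½·δu/u)² = (0.5×0.0955)² = 0.00228;  (-1·δw/w)² = (-1×0.0550)² = 0.00302;  (1·δp/p)² = (1×0.00917)² = 8.41e-05;  (½·δq/q)² = (0.5×0.00962)² = 2.31e-05
δQ/Q = √(0.00588) = 0.0767
Q = 0.0218, so δQ = 0.0767 × 0.0218 = 0.00167.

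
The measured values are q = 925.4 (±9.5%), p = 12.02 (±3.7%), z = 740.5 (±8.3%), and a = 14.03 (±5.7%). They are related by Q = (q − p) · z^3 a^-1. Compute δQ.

Let u = q − p = 913.4. δu = √(δq² + δp²) = √(7730 + 0.198) = 87.9, so δu/u = 0.0963.
Q is then a monomial in u, z, a:
δQ/Q = √((δu/u)² + (3·δz/z)² + (-1·δa/a)²) = √(0.00926 + 0.0620 + 0.00325) = 0.273
Q = 2.643e+10, so δQ = 0.273 × 2.643e+10 = 7.22e+09.

7.22e+09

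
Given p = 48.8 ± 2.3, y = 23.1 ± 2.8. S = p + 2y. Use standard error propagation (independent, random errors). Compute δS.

Sums and differences: (δS)² = Σ (cᵢ δxᵢ)².
  (δp)² = 5.29;  (2·δy)² = 31.4
δS = √(36.6) = 6.05

6.05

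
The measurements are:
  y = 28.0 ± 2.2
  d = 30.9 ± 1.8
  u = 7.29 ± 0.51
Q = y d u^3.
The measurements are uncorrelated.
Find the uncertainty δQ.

Q is a product of powers, so relative uncertainties combine in quadrature:
  (1·δy/y)² = (1×0.0786)² = 0.00617;  (1·δd/d)² = (1×0.0583)² = 0.00339;  (3·δu/u)² = (3×0.0700)² = 0.0440
δQ/Q = √(0.0536) = 0.232
Q = 3.35e+05, so δQ = 0.232 × 3.35e+05 = 77600.

77600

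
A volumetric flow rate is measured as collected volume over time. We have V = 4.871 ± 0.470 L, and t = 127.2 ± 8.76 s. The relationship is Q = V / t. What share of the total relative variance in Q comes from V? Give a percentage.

66.3%

(δQ/Q)² = (1·δV/V)² + (-1·δt/t)²
  V term: (1×0.0965)² = 0.00931
  t term: (-1×0.0689)² = 0.00474
Total = 0.0141. Share from V = 0.00931/0.0141 = 0.663.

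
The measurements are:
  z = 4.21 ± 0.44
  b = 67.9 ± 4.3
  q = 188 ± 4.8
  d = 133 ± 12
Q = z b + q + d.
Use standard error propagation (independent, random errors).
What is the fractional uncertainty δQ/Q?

Let p = z·b = 286. δp/p = √((1·δz/z)² + (1·δb/b)²) = √(0.0109 + 0.00401) = 0.122, so δp = 34.9.
Q = p + q + d: δQ = √(δp² + δq² + δd²) = √(1220 + 23.0 + 144) = 37.2
Q = 607, so δQ/Q = 37.2/607 = 0.0614.

0.0614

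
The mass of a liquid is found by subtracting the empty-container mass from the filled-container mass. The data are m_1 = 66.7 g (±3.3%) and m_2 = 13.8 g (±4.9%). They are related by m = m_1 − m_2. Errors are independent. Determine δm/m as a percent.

4.35%

Sums and differences: (δm)² = Σ (cᵢ δxᵢ)².
  (δm_1)² = 4.84;  (δm_2)² = 0.457
δm = √(5.30) = 2.30 g
m = 52.9 g, so δm/m = 2.30/52.9 = 0.0435.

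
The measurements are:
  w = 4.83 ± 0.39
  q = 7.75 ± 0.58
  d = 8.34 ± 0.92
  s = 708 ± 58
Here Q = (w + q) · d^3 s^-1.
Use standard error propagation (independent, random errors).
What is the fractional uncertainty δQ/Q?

Let u = w + q = 12.6. δu = √(δw² + δq²) = √(0.152 + 0.336) = 0.699, so δu/u = 0.0556.
Q is then a monomial in u, d, s:
δQ/Q = √((δu/u)² + (3·δd/d)² + (-1·δs/s)²) = √(0.00309 + 0.110 + 0.00671) = 0.345

0.345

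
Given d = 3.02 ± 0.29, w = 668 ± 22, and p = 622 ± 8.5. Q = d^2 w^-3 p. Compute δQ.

Q is a product of powers, so relative uncertainties combine in quadrature:
  (2·δd/d)² = (2×0.0960)² = 0.0369;  (-3·δw/w)² = (-3×0.0329)² = 0.00976;  (1·δp/p)² = (1×0.0137)² = 0.000187
δQ/Q = √(0.0468) = 0.216
Q = 1.9e-05, so δQ = 0.216 × 1.9e-05 = 4.12e-06.

4.12e-06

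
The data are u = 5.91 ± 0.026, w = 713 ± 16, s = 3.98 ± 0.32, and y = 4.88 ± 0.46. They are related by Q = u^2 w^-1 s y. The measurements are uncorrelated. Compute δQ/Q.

0.126

Q is a product of powers, so relative uncertainties combine in quadrature:
  (2·δu/u)² = (2×0.00440)² = 7.74e-05;  (-1·δw/w)² = (-1×0.0224)² = 0.000504;  (1·δs/s)² = (1×0.0804)² = 0.00646;  (1·δy/y)² = (1×0.0943)² = 0.00889
δQ/Q = √(0.0159) = 0.126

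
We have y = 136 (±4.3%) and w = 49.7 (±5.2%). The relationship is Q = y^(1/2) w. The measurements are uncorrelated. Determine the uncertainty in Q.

Relative error in a monomial: (δQ/Q)² = Σ (nᵢ · δxᵢ/xᵢ)².
  (½·δy/y)² = (0.5×0.0430)² = 0.000462;  (1·δw/w)² = (1×0.0520)² = 0.00270
δQ/Q = √(0.00317) = 0.0563
Q = 580, so δQ = 0.0563 × 580 = 32.6.

32.6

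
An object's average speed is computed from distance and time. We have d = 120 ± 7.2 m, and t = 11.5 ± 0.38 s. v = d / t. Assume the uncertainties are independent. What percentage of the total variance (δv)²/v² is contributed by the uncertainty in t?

23.3%

(δv/v)² = (1·δd/d)² + (-1·δt/t)²
  d term: (1×0.0600)² = 0.00360
  t term: (-1×0.0330)² = 0.00109
Total = 0.00469. Share from t = 0.00109/0.00469 = 0.233.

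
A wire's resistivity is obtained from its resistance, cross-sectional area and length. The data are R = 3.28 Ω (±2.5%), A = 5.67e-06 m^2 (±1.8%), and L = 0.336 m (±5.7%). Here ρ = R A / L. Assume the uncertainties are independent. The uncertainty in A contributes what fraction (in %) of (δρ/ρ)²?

(δρ/ρ)² = (1·δR/R)² + (1·δA/A)² + (-1·δL/L)²
  R term: (1×0.0250)² = 0.000625
  A term: (1×0.0180)² = 0.000324
  L term: (-1×0.0570)² = 0.00325
Total = 0.00420. Share from A = 0.000324/0.00420 = 0.0772.

7.72%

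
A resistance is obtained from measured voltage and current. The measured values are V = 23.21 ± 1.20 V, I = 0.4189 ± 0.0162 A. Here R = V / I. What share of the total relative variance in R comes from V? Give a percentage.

64.1%

(δR/R)² = (1·δV/V)² + (-1·δI/I)²
  V term: (1×0.0517)² = 0.00267
  I term: (-1×0.0387)² = 0.00150
Total = 0.00417. Share from V = 0.00267/0.00417 = 0.641.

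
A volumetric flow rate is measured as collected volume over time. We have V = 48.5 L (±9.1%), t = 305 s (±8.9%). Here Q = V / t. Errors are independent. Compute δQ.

0.0202 L/s

Relative error in a monomial: (δQ/Q)² = Σ (nᵢ · δxᵢ/xᵢ)².
  (1·δV/V)² = (1×0.0910)² = 0.00828;  (-1·δt/t)² = (-1×0.0890)² = 0.00792
δQ/Q = √(0.0162) = 0.127
Q = 0.159 L/s, so δQ = 0.127 × 0.159 = 0.0202 L/s.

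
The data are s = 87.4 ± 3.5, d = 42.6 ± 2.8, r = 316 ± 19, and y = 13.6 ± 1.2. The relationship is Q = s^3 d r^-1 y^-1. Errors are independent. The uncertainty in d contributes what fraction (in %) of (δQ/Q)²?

(δQ/Q)² = (3·δs/s)² + (1·δd/d)² + (-1·δr/r)² + (-1·δy/y)²
  s term: (3×0.0400)² = 0.0144
  d term: (1×0.0657)² = 0.00432
  r term: (-1×0.0601)² = 0.00362
  y term: (-1×0.0882)² = 0.00779
Total = 0.0302. Share from d = 0.00432/0.0302 = 0.143.

14.3%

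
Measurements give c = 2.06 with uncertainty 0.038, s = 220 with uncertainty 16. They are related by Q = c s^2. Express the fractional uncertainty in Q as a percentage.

For a monomial Q ∝ c, s^2, fractional errors add in quadrature:
  (1·δc/c)² = (1×0.0184)² = 0.000340;  (2·δs/s)² = (2×0.0727)² = 0.0212
δQ/Q = √(0.0215) = 0.147

14.7%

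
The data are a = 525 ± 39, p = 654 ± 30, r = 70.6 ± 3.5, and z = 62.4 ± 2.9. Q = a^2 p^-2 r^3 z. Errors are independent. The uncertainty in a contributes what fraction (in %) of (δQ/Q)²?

40.3%

(δQ/Q)² = (2·δa/a)² + (-2·δp/p)² + (3·δr/r)² + (1·δz/z)²
  a term: (2×0.0743)² = 0.0221
  p term: (-2×0.0459)² = 0.00842
  r term: (3×0.0496)² = 0.0221
  z term: (1×0.0465)² = 0.00216
Total = 0.0548. Share from a = 0.0221/0.0548 = 0.403.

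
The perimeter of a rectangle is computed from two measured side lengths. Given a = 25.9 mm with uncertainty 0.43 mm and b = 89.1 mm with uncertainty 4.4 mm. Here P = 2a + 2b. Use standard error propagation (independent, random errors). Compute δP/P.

Absolute uncertainties add in quadrature for a linear combination:
  (2·δa)² = 0.740;  (2·δb)² = 77.4
δP = √(78.2) = 8.84 mm
P = 230 mm, so δP/P = 8.84/230 = 0.0384.

0.0384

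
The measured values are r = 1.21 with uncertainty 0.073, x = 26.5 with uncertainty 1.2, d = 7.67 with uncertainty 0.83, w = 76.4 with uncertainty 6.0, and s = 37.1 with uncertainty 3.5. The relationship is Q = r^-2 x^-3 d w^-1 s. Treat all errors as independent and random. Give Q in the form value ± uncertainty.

(1.37 ± 0.334) × 10^-4

For a monomial Q ∝ r^-2, x^-3, d, w^-1, s, fractional errors add in quadrature:
  (-2·δr/r)² = (-2×0.0603)² = 0.0146;  (-3·δx/x)² = (-3×0.0453)² = 0.0185;  (1·δd/d)² = (1×0.108)² = 0.0117;  (-1·δw/w)² = (-1×0.0785)² = 0.00617;  (1·δs/s)² = (1×0.0943)² = 0.00890
δQ/Q = √(0.0598) = 0.245
Q = 0.000137, so δQ = 0.245 × 0.000137 = 3.34e-05.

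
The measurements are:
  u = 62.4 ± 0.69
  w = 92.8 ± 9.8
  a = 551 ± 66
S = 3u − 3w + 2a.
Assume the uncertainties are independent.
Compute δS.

135

Absolute uncertainties add in quadrature for a linear combination:
  (3·δu)² = 4.28;  (3·δw)² = 864;  (2·δa)² = 17400
δS = √(18300) = 135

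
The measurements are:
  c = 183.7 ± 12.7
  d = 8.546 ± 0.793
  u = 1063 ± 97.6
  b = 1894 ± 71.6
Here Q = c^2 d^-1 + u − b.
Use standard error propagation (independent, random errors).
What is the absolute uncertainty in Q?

Let p = c^2·d^-1 = 3949. δp/p = √((2·δc/c)² + (-1·δd/d)²) = √(0.0191 + 0.00861) = 0.167, so δp = 658.
Q = p + u − b: δQ = √(δp² + δu² + δb²) = √(4.32e+05 + 9530 + 5130) = 669

669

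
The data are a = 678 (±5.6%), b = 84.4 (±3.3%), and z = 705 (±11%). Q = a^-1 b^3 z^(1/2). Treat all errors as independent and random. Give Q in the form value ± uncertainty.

Since Q is a product/quotient, work with relative uncertainties:
  (-1·δa/a)² = (-1×0.0560)² = 0.00314;  (3·δb/b)² = (3×0.0330)² = 0.00980;  (½·δz/z)² = (0.5×0.110)² = 0.00302
δQ/Q = √(0.0160) = 0.126
Q = 23500, so δQ = 0.126 × 23500 = 2970.

23500 ± 2970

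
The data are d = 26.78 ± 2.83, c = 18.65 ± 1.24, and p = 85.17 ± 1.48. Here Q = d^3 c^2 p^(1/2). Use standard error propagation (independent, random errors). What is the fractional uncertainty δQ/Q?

0.344

Since Q is a product/quotient, work with relative uncertainties:
  (3·δd/d)² = (3×0.106)² = 0.101;  (2·δc/c)² = (2×0.0665)² = 0.0177;  (½·δp/p)² = (0.5×0.0174)² = 7.55e-05
δQ/Q = √(0.118) = 0.344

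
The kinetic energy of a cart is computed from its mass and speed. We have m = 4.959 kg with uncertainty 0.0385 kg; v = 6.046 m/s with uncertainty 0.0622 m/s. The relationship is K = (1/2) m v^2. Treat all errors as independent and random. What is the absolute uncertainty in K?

1.99 J

K is a product of powers, so relative uncertainties combine in quadrature:
  (1·δm/m)² = (1×0.00776)² = 6.03e-05;  (2·δv/v)² = (2×0.0103)² = 0.000423
δK/K = √(0.000484) = 0.0220
K = 90.64 J, so δK = 0.0220 × 90.64 = 1.99 J.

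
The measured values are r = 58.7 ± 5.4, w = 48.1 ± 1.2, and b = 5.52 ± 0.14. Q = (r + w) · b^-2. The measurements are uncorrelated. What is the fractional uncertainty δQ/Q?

Let u = r + w = 107. δu = √(δr² + δw²) = √(29.2 + 1.44) = 5.53, so δu/u = 0.0518.
Q is then a monomial in u, b:
δQ/Q = √((δu/u)² + (-2·δb/b)²) = √(0.00268 + 0.00257) = 0.0725

0.0725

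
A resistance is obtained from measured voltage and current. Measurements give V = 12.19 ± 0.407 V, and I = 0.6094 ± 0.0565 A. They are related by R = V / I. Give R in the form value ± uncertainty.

Since R is a product/quotient, work with relative uncertainties:
  (1·δV/V)² = (1×0.0334)² = 0.00111;  (-1·δI/I)² = (-1×0.0927)² = 0.00860
δR/R = √(0.00971) = 0.0985
R = 20.00 Ω, so δR = 0.0985 × 20.00 = 1.97 Ω.

20.00 ± 1.97 Ω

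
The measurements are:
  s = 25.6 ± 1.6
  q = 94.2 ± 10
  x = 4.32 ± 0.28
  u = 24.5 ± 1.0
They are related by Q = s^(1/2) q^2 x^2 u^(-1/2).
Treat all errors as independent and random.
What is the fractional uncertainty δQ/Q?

0.252

Each factor contributes (exponent × relative error)² to (δQ/Q)²:
  (½·δs/s)² = (0.5×0.0625)² = 0.000977;  (2·δq/q)² = (2×0.106)² = 0.0451;  (2·δx/x)² = (2×0.0648)² = 0.0168;  (−½·δu/u)² = (-0.5×0.0408)² = 0.000416
δQ/Q = √(0.0633) = 0.252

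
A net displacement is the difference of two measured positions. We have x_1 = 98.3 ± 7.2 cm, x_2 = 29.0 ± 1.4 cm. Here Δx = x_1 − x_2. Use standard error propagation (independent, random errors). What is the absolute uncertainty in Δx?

Sums and differences: (δΔx)² = Σ (cᵢ δxᵢ)².
  (δx_1)² = 51.8;  (δx_2)² = 1.96
δΔx = √(53.8) = 7.33 cm

7.33 cm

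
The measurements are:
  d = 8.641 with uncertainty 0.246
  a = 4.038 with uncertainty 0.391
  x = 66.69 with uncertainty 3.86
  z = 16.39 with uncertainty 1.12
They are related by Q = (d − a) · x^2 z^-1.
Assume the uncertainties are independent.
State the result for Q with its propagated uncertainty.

1249 ± 210

Let u = d − a = 4.603. δu = √(δd² + δa²) = √(0.0605 + 0.153) = 0.462, so δu/u = 0.100.
Q is then a monomial in u, x, z:
δQ/Q = √((δu/u)² + (2·δx/x)² + (-1·δz/z)²) = √(0.0101 + 0.0134 + 0.00467) = 0.168
Q = 1249, so δQ = 0.168 × 1249 = 210.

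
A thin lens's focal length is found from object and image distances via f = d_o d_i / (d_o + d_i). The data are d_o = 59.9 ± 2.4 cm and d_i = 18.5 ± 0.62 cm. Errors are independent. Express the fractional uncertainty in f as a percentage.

2.73%

∂f/∂d_o = (d_i/(d_o+d_i))² = 0.0557;  ∂f/∂d_i = (d_o/(d_o+d_i))² = 0.584
δf = √((∂f/∂d_o · δd_o)² + (∂f/∂d_i · δd_i)²) = √(0.0179 + 0.131) = 0.386 cm
f = 14.1 cm, so δf/f = 0.386/14.1 = 0.0273.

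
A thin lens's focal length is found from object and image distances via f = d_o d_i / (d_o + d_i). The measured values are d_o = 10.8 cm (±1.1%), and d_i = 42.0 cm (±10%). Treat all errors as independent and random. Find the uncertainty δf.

∂f/∂d_o = (d_i/(d_o+d_i))² = 0.633;  ∂f/∂d_i = (d_o/(d_o+d_i))² = 0.0418
δf = √((∂f/∂d_o · δd_o)² + (∂f/∂d_i · δd_i)²) = √(0.00565 + 0.0309) = 0.191 cm

0.191 cm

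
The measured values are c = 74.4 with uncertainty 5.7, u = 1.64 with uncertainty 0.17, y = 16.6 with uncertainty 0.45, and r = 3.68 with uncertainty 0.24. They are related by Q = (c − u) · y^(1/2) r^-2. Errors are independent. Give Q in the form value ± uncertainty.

21.9 ± 3.34

Let w = c − u = 72.8. δw = √(δc² + δu²) = √(32.5 + 0.0289) = 5.70, so δw/w = 0.0784.
Q is then a monomial in w, y, r:
δQ/Q = √((δw/w)² + (½·δy/y)² + (-2·δr/r)²) = √(0.00614 + 0.000184 + 0.0170) = 0.153
Q = 21.9, so δQ = 0.153 × 21.9 = 3.34.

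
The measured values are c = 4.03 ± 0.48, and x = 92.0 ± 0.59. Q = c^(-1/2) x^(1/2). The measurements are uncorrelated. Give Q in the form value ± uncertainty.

Products/powers → add relative errors in quadrature, weighted by exponent:
  (−½·δc/c)² = (-0.5×0.119)² = 0.00355;  (½·δx/x)² = (0.5×0.00641)² = 1.03e-05
δQ/Q = √(0.00356) = 0.0596
Q = 4.78, so δQ = 0.0596 × 4.78 = 0.285.

4.78 ± 0.285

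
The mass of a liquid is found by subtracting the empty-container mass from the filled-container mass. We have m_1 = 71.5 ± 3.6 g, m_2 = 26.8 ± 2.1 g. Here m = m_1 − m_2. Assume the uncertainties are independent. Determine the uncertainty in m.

Sums and differences: (δm)² = Σ (cᵢ δxᵢ)².
  (δm_1)² = 13.0;  (δm_2)² = 4.41
δm = √(17.4) = 4.17 g

4.17 g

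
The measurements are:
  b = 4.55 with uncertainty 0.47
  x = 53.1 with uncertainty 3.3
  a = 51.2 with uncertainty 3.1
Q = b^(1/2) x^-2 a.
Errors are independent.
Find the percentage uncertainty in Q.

14.8%

Q is a product of powers, so relative uncertainties combine in quadrature:
  (½·δb/b)² = (0.5×0.103)² = 0.00267;  (-2·δx/x)² = (-2×0.0621)² = 0.0154;  (1·δa/a)² = (1×0.0605)² = 0.00367
δQ/Q = √(0.0218) = 0.148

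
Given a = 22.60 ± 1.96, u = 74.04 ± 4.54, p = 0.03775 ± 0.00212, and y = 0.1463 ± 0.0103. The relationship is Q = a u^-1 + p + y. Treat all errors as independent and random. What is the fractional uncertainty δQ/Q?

0.0697

Let w = a·u^-1 = 0.3052. δw/w = √((1·δa/a)² + (-1·δu/u)²) = √(0.00752 + 0.00376) = 0.106, so δw = 0.0324.
Q = w + p + y: δQ = √(δw² + δp² + δy²) = √(0.00105 + 4.49e-06 + 0.000106) = 0.0341
Q = 0.4893, so δQ/Q = 0.0341/0.4893 = 0.0697.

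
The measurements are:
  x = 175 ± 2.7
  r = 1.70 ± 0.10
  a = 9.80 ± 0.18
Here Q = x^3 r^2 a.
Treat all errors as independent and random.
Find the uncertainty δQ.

Q is a product of powers, so relative uncertainties combine in quadrature:
  (3·δx/x)² = (3×0.0154)² = 0.00214;  (2·δr/r)² = (2×0.0588)² = 0.0138;  (1·δa/a)² = (1×0.0184)² = 0.000337
δQ/Q = √(0.0163) = 0.128
Q = 1.52e+08, so δQ = 0.128 × 1.52e+08 = 1.94e+07.

1.94e+07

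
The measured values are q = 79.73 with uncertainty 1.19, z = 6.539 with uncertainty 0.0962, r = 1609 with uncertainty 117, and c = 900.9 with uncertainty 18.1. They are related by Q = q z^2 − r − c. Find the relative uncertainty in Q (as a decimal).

Let p = q·z^2 = 3409. δp/p = √((1·δq/q)² + (2·δz/z)²) = √(0.000223 + 0.000866) = 0.0330, so δp = 112.
Q = p − r − c: δQ = √(δp² + δr² + δc²) = √(12700 + 13700 + 328) = 163
Q = 899.2, so δQ/Q = 163/899.2 = 0.182.

0.182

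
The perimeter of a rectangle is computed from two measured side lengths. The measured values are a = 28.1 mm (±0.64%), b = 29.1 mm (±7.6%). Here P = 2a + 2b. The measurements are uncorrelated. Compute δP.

Sums and differences: (δP)² = Σ (cᵢ δxᵢ)².
  (2·δa)² = 0.129;  (2·δb)² = 19.6
δP = √(19.7) = 4.44 mm

4.44 mm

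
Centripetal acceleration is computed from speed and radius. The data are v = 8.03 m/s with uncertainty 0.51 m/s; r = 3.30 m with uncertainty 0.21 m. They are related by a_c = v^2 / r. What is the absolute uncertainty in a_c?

2.78 m/s^2

For a monomial a_c ∝ v^2, r^-1, fractional errors add in quadrature:
  (2·δv/v)² = (2×0.0635)² = 0.0161;  (-1·δr/r)² = (-1×0.0636)² = 0.00405
δa_c/a_c = √(0.0202) = 0.142
a_c = 19.5 m/s^2, so δa_c = 0.142 × 19.5 = 2.78 m/s^2.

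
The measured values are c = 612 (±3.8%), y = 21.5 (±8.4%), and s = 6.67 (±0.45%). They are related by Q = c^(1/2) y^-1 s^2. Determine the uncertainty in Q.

Each factor contributes (exponent × relative error)² to (δQ/Q)²:
  (½·δc/c)² = (0.5×0.0380)² = 0.000361;  (-1·δy/y)² = (-1×0.0840)² = 0.00706;  (2·δs/s)² = (2×0.00450)² = 8.1e-05
δQ/Q = √(0.00750) = 0.0866
Q = 51.2, so δQ = 0.0866 × 51.2 = 4.43.

4.43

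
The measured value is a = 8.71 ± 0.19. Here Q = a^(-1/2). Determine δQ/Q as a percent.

1.09%

Q ∝ a^(-1/2), so δQ/Q = |−½| · δa/a = 0.5 × 0.0218 = 0.0109.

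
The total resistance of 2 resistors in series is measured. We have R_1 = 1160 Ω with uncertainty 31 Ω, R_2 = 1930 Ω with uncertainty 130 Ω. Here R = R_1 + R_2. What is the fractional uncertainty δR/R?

0.0433

Absolute uncertainties add in quadrature for a linear combination:
  (δR_1)² = 961;  (δR_2)² = 16900
δR = √(17900) = 134 Ω
R = 3090 Ω, so δR/R = 134/3090 = 0.0433.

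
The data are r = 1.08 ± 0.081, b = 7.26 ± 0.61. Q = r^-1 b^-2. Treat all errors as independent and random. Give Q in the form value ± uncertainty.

Q is a product of powers, so relative uncertainties combine in quadrature:
  (-1·δr/r)² = (-1×0.0750)² = 0.00562;  (-2·δb/b)² = (-2×0.0840)² = 0.0282
δQ/Q = √(0.0339) = 0.184
Q = 0.0176, so δQ = 0.184 × 0.0176 = 0.00323.

0.0176 ± 0.00323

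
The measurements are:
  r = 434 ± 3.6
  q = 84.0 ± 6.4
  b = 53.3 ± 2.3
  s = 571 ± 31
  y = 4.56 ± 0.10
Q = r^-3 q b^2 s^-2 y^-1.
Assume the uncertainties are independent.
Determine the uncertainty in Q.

Q is a product of powers, so relative uncertainties combine in quadrature:
  (-3·δr/r)² = (-3×0.00829)² = 0.000619;  (1·δq/q)² = (1×0.0762)² = 0.00580;  (2·δb/b)² = (2×0.0432)² = 0.00745;  (-2·δs/s)² = (-2×0.0543)² = 0.0118;  (-1·δy/y)² = (-1×0.0219)² = 0.000481
δQ/Q = √(0.0261) = 0.162
Q = 1.96e-09, so δQ = 0.162 × 1.96e-09 = 3.17e-10.

3.17e-10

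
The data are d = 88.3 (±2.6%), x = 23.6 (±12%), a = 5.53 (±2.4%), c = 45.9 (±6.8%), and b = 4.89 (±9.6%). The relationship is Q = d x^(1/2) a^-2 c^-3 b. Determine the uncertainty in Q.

0.000170

For a monomial Q ∝ d, x^(1/2), a^-2, c^-3, b, fractional errors add in quadrature:
  (1·δd/d)² = (1×0.0260)² = 0.000676;  (½·δx/x)² = (0.5×0.120)² = 0.00360;  (-2·δa/a)² = (-2×0.0240)² = 0.00230;  (-3·δc/c)² = (-3×0.0680)² = 0.0416;  (1·δb/b)² = (1×0.0960)² = 0.00922
δQ/Q = √(0.0574) = 0.240
Q = 0.000709, so δQ = 0.240 × 0.000709 = 0.000170.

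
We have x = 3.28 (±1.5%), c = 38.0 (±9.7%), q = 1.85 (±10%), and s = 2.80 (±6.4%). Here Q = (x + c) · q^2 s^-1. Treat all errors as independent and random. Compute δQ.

Let u = x + c = 41.3. δu = √(δx² + δc²) = √(0.00242 + 13.6) = 3.69, so δu/u = 0.0893.
Q is then a monomial in u, q, s:
δQ/Q = √((δu/u)² + (2·δq/q)² + (-1·δs/s)²) = √(0.00797 + 0.0400 + 0.00410) = 0.228
Q = 50.5, so δQ = 0.228 × 50.5 = 11.5.

11.5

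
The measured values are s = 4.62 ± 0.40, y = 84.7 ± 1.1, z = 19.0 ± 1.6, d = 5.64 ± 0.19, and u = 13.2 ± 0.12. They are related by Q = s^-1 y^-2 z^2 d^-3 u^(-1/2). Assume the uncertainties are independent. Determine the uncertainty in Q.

3.61e-06

Q is a product of powers, so relative uncertainties combine in quadrature:
  (-1·δs/s)² = (-1×0.0866)² = 0.00750;  (-2·δy/y)² = (-2×0.0130)² = 0.000675;  (2·δz/z)² = (2×0.0842)² = 0.0284;  (-3·δd/d)² = (-3×0.0337)² = 0.0102;  (−½·δu/u)² = (-0.5×0.00909)² = 2.07e-05
δQ/Q = √(0.0468) = 0.216
Q = 1.67e-05, so δQ = 0.216 × 1.67e-05 = 3.61e-06.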